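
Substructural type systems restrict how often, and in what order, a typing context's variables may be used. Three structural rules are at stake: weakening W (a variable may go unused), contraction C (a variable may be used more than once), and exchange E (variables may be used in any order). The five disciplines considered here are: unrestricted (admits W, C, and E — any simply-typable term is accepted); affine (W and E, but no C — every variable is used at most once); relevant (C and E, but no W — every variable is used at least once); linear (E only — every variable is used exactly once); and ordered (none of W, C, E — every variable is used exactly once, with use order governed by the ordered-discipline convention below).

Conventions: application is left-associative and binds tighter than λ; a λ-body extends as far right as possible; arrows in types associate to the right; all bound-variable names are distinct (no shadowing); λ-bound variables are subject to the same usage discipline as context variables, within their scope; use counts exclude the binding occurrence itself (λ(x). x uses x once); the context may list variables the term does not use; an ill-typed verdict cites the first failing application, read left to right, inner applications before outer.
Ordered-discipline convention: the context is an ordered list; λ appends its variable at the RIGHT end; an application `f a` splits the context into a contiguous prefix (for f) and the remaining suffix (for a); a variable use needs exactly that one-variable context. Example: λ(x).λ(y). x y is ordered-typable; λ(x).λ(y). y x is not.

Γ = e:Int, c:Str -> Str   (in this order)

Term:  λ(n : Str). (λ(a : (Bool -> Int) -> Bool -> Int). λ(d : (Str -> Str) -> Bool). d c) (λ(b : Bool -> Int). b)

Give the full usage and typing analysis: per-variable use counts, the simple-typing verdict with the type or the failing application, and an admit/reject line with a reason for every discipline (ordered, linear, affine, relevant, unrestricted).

use counts: e: 0, c: 1, n (λ-bound): 0, a (λ-bound): 0, d (λ-bound): 1, b (λ-bound): 1
left-to-right use order: d, c, b
typing: well-typed at Str -> ((Str -> Str) -> Bool) -> Bool
ordered: ✗, needs weakening: e, n, a unused
linear: ✗, needs weakening: e, n, a unused
affine: ✓, at most one use each (e, c, n, a, d, b)
relevant: ✗, needs weakening: e, n, a unused
unrestricted: ✓, simply typable at Str -> ((Str -> Str) -> Bool) -> Bool; W, C, E all held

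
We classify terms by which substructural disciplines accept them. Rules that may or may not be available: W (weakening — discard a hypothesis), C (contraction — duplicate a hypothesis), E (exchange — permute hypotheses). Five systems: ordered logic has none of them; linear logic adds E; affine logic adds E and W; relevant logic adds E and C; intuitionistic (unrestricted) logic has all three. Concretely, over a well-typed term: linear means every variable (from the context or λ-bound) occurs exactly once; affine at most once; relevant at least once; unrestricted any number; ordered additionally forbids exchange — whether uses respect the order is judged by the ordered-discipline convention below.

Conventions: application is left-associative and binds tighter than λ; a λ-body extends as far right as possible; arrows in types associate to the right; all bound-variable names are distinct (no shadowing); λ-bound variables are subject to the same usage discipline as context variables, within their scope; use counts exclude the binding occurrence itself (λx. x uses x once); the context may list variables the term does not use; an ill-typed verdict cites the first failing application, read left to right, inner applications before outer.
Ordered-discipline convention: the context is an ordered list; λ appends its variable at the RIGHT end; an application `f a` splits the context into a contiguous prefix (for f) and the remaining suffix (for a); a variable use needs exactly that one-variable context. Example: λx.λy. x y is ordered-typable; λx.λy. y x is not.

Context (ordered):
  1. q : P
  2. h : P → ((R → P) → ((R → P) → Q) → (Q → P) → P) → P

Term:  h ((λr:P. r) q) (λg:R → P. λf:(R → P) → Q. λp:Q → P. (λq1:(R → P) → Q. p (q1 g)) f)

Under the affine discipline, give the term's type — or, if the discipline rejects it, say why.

term : P
variable uses: q: 1×; h: 1×; r (λ-bound): 1×; g (λ-bound): 1×; f (λ-bound): 1×; p (λ-bound): 1×; q1 (λ-bound): 1×
left-to-right use order: h, r, q, p, q1, g, f
typing: the term checks, with type P
summary: ordered ✗ | linear ✓ | affine ✓ | relevant ✓ | unrestricted ✓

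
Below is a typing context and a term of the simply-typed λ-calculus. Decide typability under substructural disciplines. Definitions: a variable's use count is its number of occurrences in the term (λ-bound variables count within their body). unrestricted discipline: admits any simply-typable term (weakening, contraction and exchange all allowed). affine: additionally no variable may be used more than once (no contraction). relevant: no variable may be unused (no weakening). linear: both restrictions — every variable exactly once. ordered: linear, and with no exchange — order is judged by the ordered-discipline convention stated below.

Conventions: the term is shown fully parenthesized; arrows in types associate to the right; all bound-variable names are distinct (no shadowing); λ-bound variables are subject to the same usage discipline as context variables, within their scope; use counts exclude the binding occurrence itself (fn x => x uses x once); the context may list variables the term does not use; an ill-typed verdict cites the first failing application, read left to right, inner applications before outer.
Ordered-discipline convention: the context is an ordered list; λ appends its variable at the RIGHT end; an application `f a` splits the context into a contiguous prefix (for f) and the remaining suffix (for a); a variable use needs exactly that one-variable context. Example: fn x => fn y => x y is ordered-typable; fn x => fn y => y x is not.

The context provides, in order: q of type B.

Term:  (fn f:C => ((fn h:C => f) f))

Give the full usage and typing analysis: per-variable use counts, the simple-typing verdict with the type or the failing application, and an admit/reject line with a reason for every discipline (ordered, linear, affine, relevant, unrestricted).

counts: q: 0×, f [bound]: 2×, h [bound]: 0×
uses in reading order: f, f
typing: the term checks, with type C -> C
ordered ✗ (needs contraction — f ×2; needs weakening: q, h unused)
linear ✗ (needs contraction — f ×2; needs weakening: q, h unused)
affine ✗ (needs contraction — f ×2)
relevant ✗ (needs weakening: q, h unused)
unrestricted ✓ (simply typable at C -> C; W, C, E all held)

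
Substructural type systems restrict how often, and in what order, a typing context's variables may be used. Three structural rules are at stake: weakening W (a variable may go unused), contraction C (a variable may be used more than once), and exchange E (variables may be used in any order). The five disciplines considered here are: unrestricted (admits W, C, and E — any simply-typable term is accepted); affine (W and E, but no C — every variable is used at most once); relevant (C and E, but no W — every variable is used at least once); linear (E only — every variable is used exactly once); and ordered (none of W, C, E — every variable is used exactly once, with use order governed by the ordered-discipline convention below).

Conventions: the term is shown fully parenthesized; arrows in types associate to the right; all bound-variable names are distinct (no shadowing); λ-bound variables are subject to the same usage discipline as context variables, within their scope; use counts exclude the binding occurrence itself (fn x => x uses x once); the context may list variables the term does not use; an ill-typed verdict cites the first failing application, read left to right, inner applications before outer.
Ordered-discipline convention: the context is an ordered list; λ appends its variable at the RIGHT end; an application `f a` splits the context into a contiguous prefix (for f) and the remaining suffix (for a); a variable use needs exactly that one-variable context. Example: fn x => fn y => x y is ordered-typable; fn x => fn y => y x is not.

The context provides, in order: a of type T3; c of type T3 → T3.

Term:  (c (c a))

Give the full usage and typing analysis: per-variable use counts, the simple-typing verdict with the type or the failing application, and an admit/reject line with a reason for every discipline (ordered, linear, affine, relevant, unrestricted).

counts: a: 1×; c: 2×
uses in reading order: c, c, a
typing: well-typed — term : T3
ordered ✗ (c ×2 used more than once (contraction))
linear ✗ (c ×2 used more than once (contraction))
affine ✗ (c ×2 used more than once (contraction))
relevant ✓ (a, c: all used, weakening unneeded)
unrestricted ✓ (typability at T3 is all that's needed)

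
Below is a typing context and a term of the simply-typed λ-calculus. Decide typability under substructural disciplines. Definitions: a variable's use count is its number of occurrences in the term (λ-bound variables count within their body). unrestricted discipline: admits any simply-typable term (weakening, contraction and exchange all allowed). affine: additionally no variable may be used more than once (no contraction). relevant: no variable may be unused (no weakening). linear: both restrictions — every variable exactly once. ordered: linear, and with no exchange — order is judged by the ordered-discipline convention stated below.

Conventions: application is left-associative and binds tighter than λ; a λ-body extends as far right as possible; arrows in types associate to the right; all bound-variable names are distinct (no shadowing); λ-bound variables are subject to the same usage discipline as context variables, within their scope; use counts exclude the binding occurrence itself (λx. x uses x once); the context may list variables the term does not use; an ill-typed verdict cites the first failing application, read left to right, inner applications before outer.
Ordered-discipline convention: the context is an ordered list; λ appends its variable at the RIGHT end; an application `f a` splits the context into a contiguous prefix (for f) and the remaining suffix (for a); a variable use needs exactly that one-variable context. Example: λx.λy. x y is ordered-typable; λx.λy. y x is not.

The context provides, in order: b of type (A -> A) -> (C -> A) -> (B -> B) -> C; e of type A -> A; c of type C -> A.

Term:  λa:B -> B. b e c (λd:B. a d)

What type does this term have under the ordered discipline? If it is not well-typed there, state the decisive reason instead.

term : (B -> B) -> C
variable uses: b ×1; e ×1; c ×1; a (bound) ×1; d (bound) ×1
use order (left to right): b, e, c, a, d
typing: ✓ — (B -> B) -> C
summary: ordered ✓ | linear ✓ | affine ✓ | relevant ✓ | unrestricted ✓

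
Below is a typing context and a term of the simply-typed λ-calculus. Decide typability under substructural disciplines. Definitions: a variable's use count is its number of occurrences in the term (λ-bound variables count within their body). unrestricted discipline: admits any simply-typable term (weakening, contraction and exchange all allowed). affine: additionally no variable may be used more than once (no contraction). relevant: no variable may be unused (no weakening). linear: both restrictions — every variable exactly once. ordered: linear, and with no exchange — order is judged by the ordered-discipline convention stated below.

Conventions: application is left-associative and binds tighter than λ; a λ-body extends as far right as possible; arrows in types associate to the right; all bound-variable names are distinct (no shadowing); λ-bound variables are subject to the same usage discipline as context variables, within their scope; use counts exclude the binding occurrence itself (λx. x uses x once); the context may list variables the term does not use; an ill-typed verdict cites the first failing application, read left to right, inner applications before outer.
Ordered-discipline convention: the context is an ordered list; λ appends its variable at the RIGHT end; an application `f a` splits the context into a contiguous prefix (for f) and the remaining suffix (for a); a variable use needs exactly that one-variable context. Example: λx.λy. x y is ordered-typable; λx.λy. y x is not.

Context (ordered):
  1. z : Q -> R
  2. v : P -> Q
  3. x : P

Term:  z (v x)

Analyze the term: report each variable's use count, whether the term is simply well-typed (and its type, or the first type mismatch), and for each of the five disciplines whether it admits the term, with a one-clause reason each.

variable uses: z=1, v=1, x=1
left-to-right use order: z, v, x
typing: ✓ — R
ordered ✓ (z, v, x once each; derivable with no W/C/E)
linear ✓ (each of z, v, x used exactly once)
affine ✓ (none of z, v, x used more than once)
relevant ✓ (z, v, x: all used, weakening unneeded)
unrestricted ✓ (typability at R is all that's needed)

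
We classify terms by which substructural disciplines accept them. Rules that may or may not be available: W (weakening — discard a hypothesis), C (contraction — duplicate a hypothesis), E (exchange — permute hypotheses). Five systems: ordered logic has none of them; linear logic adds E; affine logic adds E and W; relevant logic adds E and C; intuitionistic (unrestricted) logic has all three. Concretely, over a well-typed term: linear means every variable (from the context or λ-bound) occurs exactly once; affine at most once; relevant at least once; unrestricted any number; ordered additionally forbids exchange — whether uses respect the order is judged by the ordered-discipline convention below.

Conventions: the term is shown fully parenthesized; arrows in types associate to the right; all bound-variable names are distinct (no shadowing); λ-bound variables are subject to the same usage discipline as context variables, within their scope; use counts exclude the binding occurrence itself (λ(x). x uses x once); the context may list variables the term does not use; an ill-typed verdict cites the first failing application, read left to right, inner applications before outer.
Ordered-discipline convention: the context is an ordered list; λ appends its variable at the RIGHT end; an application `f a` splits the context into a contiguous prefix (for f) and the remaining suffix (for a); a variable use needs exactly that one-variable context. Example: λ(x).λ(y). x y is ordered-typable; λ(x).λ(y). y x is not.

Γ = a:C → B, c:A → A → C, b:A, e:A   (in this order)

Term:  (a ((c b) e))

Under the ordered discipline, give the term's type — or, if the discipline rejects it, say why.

term : B
use counts: a: 1×; c: 1×; b: 1×; e: 1×
use order (left to right): a, c, b, e
typing: the term checks, with type B
summary: ordered ✓ · linear ✓ · affine ✓ · relevant ✓ · unrestricted ✓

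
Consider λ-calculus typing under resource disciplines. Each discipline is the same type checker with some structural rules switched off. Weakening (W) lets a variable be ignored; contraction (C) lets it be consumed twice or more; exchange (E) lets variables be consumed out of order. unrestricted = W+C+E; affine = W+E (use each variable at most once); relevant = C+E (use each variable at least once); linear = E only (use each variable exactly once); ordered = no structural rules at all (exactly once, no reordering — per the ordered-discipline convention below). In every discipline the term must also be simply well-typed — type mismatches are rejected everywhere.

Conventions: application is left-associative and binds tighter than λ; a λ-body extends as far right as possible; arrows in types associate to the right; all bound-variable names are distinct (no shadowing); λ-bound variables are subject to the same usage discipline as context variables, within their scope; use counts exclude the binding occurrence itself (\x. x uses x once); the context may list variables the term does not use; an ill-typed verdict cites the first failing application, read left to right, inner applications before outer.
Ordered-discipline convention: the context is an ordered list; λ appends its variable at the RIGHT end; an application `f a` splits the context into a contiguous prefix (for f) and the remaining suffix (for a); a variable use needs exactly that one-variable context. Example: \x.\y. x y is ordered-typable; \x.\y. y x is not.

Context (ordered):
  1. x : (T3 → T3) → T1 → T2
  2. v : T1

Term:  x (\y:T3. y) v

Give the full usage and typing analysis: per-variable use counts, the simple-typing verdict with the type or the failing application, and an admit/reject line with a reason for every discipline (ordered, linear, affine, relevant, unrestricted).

use counts: x: 1×; v: 1×; y (bound): 1×
order of uses: x, y, v
typing: well-typed at T2
ordered: ✓, x, v, y once each; derivable with no W/C/E
linear: ✓, exactly-once usage across x, v, y
affine: ✓, x, v, y: no repeats, contraction unneeded
relevant: ✓, none of x, v, y goes unused
unrestricted: ✓, simply typable at T2; W, C, E all held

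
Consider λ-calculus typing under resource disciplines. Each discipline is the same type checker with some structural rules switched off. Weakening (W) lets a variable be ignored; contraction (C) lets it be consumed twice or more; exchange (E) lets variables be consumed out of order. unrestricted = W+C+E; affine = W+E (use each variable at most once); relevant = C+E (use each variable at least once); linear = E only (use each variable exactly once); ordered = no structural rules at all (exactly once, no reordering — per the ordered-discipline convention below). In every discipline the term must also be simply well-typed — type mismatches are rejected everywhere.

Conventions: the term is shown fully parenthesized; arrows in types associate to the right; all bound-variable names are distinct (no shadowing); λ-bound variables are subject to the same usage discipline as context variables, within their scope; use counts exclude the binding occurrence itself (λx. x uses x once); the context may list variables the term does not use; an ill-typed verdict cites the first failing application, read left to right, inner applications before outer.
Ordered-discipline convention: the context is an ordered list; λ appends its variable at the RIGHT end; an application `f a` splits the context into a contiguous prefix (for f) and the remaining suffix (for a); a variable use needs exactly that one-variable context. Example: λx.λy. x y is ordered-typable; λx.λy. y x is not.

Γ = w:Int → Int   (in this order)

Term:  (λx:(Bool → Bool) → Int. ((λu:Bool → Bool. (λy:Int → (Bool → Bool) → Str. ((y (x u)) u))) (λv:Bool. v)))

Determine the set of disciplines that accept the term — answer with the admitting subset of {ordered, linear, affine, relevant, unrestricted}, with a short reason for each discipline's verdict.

admitted in: unrestricted
usage: w: 0, x [bound]: 1, u [bound]: 2, y [bound]: 1, v [bound]: 1
use order (left to right): y, x, u, u, v
typing: well-typed at ((Bool → Bool) → Int) → (Int → (Bool → Bool) → Str) → Str
ordered ✗ (needs contraction — u ×2; needs weakening: w unused)
linear ✗ (needs contraction — u ×2; needs weakening: w unused)
affine ✗ (needs contraction — u ×2)
relevant ✗ (needs weakening: w unused)
unrestricted ✓ (well-typed at ((Bool → Bool) → Int) → (Int → (Bool → Bool) → Str) → Str; no restrictions here)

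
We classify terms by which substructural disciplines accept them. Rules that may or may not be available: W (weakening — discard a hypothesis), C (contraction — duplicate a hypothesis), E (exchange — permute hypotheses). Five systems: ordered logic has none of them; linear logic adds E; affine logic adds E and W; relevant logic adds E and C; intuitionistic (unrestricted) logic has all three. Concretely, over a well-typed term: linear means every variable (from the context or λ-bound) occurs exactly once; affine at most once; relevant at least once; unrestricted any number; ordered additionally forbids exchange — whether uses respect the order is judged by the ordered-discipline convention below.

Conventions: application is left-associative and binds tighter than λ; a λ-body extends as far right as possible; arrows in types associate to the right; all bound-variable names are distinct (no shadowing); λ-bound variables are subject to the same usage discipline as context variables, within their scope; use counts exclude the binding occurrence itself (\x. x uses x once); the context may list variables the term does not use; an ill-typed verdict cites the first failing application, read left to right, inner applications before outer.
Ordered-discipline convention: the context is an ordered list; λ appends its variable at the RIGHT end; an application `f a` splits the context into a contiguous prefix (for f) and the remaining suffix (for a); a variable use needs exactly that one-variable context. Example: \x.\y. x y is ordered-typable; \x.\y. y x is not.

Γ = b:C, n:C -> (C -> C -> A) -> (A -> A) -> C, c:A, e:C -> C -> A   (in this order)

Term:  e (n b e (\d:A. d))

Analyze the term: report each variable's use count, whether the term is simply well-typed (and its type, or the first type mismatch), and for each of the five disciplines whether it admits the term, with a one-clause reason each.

variable uses: b ×1; n ×1; c ×0; e ×2; d (bound) ×1
use order (left to right): e, n, b, e, d
typing: well-typed at C -> A
ordered: ✗ — needs contraction — e ×2; needs weakening: c unused
linear: ✗ — needs contraction — e ×2; needs weakening: c unused
affine: ✗ — needs contraction — e ×2
relevant: ✗ — needs weakening: c unused
unrestricted: ✓ — type-checks (C -> A) and nothing is barred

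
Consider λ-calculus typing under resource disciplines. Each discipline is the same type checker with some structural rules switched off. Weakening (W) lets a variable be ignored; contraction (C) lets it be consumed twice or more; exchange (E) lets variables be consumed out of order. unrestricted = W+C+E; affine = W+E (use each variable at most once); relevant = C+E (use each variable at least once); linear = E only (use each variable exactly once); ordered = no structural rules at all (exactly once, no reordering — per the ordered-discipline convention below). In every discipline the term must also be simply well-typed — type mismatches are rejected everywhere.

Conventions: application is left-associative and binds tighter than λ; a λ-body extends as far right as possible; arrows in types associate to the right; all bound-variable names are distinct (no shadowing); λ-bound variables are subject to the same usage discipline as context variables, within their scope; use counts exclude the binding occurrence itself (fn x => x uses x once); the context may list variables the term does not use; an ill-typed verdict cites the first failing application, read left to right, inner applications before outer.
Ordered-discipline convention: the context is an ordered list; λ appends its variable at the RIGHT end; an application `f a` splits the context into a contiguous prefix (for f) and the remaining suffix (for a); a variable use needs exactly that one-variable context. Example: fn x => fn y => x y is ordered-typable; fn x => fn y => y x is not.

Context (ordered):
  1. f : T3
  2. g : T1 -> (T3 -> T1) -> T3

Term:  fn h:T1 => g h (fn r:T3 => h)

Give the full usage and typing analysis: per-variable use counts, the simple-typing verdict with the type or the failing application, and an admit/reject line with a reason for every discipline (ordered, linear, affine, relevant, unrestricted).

usage: f=0, g=1, h (bound)=2, r (bound)=0
use order (left to right): g, h, h
typing: well-typed — term : T1 -> T3
ordered: ✗ — h ×2 used more than once (contraction); f, r never used (weakening)
linear: ✗ — h ×2 used more than once (contraction); f, r never used (weakening)
affine: ✗ — h ×2 used more than once (contraction)
relevant: ✗ — f, r never used (weakening)
unrestricted: ✓ — well-typed at T1 -> T3; no restrictions here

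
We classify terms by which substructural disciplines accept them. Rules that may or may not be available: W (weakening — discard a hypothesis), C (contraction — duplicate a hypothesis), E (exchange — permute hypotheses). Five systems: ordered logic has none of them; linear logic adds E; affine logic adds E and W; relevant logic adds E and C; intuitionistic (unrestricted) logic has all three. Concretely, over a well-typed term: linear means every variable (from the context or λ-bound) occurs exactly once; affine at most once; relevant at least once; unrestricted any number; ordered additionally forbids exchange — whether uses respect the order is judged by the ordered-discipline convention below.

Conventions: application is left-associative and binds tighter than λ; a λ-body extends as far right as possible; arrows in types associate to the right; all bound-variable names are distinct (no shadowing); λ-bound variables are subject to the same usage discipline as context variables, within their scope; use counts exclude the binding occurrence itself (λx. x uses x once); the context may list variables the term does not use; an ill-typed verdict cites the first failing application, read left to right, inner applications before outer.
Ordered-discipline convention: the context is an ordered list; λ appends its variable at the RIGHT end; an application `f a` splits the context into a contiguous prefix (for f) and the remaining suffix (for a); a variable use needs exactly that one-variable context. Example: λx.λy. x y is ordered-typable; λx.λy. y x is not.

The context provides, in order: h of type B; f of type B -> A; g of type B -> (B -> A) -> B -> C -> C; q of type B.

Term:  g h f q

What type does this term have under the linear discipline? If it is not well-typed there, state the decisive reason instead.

term : C -> C
use counts: h=1, f=1, g=1, q=1
left-to-right use order: g, h, f, q
typing: well-typed at C -> C
summary: ordered ✗ | linear ✓ | affine ✓ | relevant ✓ | unrestricted ✓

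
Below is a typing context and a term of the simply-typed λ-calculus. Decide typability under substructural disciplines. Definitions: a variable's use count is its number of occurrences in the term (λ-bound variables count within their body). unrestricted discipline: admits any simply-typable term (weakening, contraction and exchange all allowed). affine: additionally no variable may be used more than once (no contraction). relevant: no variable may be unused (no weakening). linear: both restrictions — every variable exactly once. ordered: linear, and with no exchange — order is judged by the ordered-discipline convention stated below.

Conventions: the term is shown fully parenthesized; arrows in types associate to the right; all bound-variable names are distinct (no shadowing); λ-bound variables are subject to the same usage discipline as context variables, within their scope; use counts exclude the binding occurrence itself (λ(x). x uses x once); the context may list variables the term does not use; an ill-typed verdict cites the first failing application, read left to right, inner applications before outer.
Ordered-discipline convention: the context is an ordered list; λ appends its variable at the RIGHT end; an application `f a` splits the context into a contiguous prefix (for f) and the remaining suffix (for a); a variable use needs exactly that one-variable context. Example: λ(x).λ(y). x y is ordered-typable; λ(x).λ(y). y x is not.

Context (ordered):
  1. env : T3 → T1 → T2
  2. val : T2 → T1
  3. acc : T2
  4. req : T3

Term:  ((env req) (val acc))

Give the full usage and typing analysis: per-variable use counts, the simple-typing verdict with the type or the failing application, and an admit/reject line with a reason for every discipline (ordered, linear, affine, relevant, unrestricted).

variable uses: env: 1×; val: 1×; acc: 1×; req: 1×
use order (left to right): env, req, val, acc
typing: ✓ — T2
ordered ✗ (no contiguous prefix/suffix split fits env, req, val, acc)
linear ✓ (exactly-once usage across env, val, acc, req)
affine ✓ (at most one use each (env, val, acc, req))
relevant ✓ (at least one use each (env, val, acc, req))
unrestricted ✓ (type-checks (T2) and nothing is barred)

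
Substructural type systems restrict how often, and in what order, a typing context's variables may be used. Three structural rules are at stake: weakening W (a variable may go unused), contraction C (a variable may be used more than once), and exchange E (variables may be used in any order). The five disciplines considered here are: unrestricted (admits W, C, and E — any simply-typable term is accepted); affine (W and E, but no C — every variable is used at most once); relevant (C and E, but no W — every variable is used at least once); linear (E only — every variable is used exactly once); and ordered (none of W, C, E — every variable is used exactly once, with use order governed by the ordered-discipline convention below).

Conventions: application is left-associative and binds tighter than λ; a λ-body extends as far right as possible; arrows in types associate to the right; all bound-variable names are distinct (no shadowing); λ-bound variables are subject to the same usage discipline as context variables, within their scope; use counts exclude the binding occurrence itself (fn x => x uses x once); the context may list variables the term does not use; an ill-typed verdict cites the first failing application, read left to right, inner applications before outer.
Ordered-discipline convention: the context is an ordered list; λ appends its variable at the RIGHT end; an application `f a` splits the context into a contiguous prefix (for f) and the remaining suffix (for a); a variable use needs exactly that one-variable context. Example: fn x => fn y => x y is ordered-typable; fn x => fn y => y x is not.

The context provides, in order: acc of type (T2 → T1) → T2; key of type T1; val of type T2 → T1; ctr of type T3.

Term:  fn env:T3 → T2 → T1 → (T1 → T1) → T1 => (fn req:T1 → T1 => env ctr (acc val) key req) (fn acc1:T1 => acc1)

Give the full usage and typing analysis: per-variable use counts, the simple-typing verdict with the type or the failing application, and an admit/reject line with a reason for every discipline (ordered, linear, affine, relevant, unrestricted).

use counts: acc: 1; key: 1; val: 1; ctr: 1; env (λ-bound): 1; req (λ-bound): 1; acc1 (λ-bound): 1
order of uses: env, ctr, acc, val, key, req, acc1
typing: the term checks, with type (T3 → T2 → T1 → (T1 → T1) → T1) → T1
ordered ✗ (no contiguous prefix/suffix split fits env, ctr, acc, val, key, req, acc1)
linear ✓ (single use per variable (acc, key, val, ctr, env, req, acc1))
affine ✓ (at most one use each (acc, key, val, ctr, env, req, acc1))
relevant ✓ (at least one use each (acc, key, val, ctr, env, req, acc1))
unrestricted ✓ (well-typed at (T3 → T2 → T1 → (T1 → T1) → T1) → T1; no restrictions here)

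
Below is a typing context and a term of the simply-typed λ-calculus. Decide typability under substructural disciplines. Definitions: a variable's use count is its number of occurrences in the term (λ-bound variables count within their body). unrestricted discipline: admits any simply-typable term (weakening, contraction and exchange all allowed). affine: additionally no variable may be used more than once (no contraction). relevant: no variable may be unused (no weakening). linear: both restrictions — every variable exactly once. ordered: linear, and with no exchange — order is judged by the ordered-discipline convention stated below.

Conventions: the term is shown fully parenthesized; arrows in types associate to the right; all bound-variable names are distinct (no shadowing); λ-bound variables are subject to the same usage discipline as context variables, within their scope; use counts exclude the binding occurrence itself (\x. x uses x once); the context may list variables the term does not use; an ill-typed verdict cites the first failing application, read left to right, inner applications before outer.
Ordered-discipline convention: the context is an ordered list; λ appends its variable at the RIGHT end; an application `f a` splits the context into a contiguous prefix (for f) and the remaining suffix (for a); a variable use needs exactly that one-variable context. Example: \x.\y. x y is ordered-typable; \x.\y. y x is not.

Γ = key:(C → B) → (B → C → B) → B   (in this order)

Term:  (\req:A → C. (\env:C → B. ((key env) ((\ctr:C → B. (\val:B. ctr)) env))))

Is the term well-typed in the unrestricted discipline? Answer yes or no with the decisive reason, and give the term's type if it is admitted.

yes — well-typed at (A → C) → (C → B) → B; no restrictions here; term : (A → C) → (C → B) → B
usage: key: 1, req (bound): 0, env (bound): 2, ctr (bound): 1, val (bound): 0
use order (left to right): key, env, ctr, env
typing: the term checks, with type (A → C) → (C → B) → B
all disciplines: ordered ✗; linear ✗; affine ✗; relevant ✗; unrestricted ✓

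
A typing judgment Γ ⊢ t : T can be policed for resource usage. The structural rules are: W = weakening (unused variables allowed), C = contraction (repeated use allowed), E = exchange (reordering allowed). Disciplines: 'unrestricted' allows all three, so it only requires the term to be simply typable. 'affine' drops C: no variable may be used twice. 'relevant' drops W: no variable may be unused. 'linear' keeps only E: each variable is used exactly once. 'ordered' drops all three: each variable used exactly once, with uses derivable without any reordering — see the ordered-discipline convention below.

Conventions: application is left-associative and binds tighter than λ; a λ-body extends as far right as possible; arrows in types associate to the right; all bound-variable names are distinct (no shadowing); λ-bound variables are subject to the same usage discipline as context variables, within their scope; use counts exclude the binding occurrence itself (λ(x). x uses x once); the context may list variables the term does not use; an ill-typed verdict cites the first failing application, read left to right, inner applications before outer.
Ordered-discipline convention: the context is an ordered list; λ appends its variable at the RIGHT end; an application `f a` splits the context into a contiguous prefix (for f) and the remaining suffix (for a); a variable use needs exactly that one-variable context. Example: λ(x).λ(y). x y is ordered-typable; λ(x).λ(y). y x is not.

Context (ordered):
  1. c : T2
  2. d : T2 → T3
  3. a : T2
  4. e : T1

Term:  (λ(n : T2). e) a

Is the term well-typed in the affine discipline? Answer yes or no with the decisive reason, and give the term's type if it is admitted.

yes — at most one use each (c, d, a, e, n); term : T1
usage: c ×0, d ×0, a ×1, e ×1, n (λ-bound) ×0
use order (left to right): e, a
typing: the term checks, with type T1
across the five disciplines: ordered ✗; linear ✗; affine ✓; relevant ✗; unrestricted ✓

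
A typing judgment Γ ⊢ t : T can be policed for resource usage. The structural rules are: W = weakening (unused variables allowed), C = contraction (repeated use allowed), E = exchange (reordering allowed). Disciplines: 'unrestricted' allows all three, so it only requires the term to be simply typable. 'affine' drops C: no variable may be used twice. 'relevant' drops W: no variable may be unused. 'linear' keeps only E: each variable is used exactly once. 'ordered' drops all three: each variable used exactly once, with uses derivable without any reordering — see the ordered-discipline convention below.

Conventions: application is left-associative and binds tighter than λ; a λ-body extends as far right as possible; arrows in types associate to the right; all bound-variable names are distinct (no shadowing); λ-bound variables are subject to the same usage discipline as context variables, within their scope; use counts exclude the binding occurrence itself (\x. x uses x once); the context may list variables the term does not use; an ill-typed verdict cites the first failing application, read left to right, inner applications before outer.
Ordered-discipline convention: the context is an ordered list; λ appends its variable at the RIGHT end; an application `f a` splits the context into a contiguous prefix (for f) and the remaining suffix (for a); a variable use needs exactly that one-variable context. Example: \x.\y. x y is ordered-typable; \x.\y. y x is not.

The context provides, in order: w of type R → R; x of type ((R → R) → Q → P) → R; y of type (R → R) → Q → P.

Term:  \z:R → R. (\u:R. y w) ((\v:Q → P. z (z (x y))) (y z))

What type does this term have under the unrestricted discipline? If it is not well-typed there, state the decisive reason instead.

term : (R → R) → Q → P
use counts: w: 1×, x: 1×, y: 3×, z (λ-bound): 3×, u (λ-bound): 0×, v (λ-bound): 0×
use order (left to right): y, w, z, z, x, y, y, z
typing: well-typed — term : (R → R) → Q → P
per-discipline verdicts: ordered ✗, linear ✗, affine ✗, relevant ✗, unrestricted ✓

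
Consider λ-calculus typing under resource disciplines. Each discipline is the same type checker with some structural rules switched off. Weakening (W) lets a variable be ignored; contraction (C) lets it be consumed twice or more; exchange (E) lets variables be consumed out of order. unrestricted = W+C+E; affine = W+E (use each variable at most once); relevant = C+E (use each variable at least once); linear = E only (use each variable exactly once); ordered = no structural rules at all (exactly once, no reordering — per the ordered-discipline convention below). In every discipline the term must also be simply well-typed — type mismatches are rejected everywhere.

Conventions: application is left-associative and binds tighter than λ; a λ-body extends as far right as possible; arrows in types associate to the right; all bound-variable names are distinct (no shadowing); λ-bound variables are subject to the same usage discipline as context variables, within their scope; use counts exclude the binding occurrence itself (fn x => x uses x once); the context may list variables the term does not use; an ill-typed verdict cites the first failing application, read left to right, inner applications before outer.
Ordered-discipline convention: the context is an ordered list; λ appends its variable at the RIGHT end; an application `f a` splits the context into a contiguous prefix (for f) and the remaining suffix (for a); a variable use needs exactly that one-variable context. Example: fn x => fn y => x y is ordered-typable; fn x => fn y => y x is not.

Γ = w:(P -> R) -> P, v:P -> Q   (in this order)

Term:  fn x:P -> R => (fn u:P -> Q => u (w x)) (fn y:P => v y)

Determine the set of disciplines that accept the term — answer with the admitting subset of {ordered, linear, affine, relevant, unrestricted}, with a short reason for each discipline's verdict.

admitted by: linear, affine, relevant, unrestricted
usage: w=1; v=1; x (bound)=1; u (bound)=1; y (bound)=1
order of uses: u, w, x, v, y
typing: ✓ — (P -> R) -> Q
ordered: ✗ — no contiguous prefix/suffix split fits u, w, x, v, y
linear: ✓ — single use per variable (w, v, x, u, y)
affine: ✓ — no duplicate uses among w, v, x, u, y
relevant: ✓ — at least one use each (w, v, x, u, y)
unrestricted: ✓ — typability at (P -> R) -> Q is all that's needed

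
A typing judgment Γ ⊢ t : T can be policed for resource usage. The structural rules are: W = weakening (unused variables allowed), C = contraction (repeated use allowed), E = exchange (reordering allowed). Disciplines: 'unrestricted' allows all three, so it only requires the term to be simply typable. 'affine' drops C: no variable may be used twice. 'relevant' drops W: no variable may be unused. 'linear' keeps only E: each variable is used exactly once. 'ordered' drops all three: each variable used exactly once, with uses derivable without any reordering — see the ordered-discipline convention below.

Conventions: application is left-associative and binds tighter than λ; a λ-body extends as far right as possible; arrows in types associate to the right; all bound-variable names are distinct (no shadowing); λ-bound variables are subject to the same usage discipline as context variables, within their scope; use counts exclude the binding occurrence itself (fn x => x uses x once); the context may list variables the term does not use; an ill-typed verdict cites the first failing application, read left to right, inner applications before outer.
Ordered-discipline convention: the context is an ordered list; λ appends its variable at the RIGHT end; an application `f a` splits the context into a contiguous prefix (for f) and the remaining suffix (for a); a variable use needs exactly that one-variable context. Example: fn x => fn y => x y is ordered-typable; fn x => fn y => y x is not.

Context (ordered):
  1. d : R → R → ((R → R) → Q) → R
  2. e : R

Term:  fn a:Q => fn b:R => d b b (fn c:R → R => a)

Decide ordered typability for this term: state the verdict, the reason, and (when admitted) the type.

no — b ×2 used more than once (contraction); e, c never used (weakening)
counts: d: 1×; e: 0×; a [bound]: 1×; b [bound]: 2×; c [bound]: 0×
uses in reading order: d, b, b, a
typing: well-typed at Q → R → R
all disciplines: ordered ✗ | linear ✗ | affine ✗ | relevant ✗ | unrestricted ✓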